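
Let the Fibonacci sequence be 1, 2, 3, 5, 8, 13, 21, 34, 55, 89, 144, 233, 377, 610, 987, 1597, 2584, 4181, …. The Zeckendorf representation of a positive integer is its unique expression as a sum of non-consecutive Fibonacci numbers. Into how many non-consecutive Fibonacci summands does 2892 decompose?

6

Greedy algorithm:
subtract 2584 from 2892: 308 remains
subtract 233 from 308: 75 remains
subtract 55 from 75: 20 remains
subtract 13 from 20: 7 remains
subtract 5 from 7: 2 remains
subtract 2 from 2: 0 remains
2892 = 2584 + 233 + 55 + 13 + 5 + 2, which has 6 terms.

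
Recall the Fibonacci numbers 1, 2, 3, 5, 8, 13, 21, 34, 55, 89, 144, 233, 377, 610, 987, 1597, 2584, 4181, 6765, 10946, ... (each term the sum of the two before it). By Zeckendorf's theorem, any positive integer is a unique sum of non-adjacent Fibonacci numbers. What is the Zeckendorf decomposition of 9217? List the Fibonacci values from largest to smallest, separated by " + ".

6765 + 1597 + 610 + 233 + 8 + 3 + 1

9217: greatest Fibonacci not exceeding it is 6765, leaving 2452
2452: greatest Fibonacci not exceeding it is 1597, leaving 855
855: greatest Fibonacci not exceeding it is 610, leaving 245
245: greatest Fibonacci not exceeding it is 233, leaving 12
12: greatest Fibonacci not exceeding it is 8, leaving 4
4: greatest Fibonacci not exceeding it is 3, leaving 1
1: greatest Fibonacci not exceeding it is 1, leaving 0
So 9217 = 6765 + 1597 + 610 + 233 + 8 + 3 + 1, with no two terms consecutive in the sequence.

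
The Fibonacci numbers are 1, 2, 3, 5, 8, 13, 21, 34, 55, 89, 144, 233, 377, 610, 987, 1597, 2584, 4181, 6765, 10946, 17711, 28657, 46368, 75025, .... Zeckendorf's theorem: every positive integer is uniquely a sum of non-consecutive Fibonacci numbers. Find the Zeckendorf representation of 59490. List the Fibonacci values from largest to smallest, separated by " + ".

46368 + 10946 + 1597 + 377 + 144 + 55 + 3

Greedy algorithm:
largest Fibonacci ≤ 59490 is 46368; 59490 − 46368 = 13122
largest Fibonacci ≤ 13122 is 10946; 13122 − 10946 = 2176
largest Fibonacci ≤ 2176 is 1597; 2176 − 1597 = 579
largest Fibonacci ≤ 579 is 377; 579 − 377 = 202
largest Fibonacci ≤ 202 is 144; 202 − 144 = 58
largest Fibonacci ≤ 58 is 55; 58 − 55 = 3
largest Fibonacci ≤ 3 is 3; 3 − 3 = 0
So 59490 = 46368 + 10946 + 1597 + 377 + 144 + 55 + 3, with no two terms consecutive in the sequence.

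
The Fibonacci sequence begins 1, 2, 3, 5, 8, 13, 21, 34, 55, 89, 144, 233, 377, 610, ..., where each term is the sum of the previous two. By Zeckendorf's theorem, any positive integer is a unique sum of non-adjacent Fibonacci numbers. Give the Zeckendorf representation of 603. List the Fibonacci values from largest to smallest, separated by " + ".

377 ≤ 603 < 610, so take 377; remainder 226
144 ≤ 226 < 233, so take 144; remainder 82
55 ≤ 82 < 89, so take 55; remainder 27
21 ≤ 27 < 34, so take 21; remainder 6
5 ≤ 6 < 8, so take 5; remainder 1
1 ≤ 1 < 2, so take 1; remainder 0
So 603 = 377 + 144 + 55 + 21 + 5 + 1, with no two terms consecutive in the sequence.

377 + 144 + 55 + 21 + 5 + 1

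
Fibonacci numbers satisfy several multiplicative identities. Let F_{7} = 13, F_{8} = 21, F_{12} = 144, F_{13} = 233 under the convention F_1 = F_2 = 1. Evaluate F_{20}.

6765

By the addition formula F_{m+n} = F_m F_{n+1} + F_{m−1} F_n with m=8, n=12: F_{20} = 21·233 + 13·144 = 4893 + 1872 = 6765.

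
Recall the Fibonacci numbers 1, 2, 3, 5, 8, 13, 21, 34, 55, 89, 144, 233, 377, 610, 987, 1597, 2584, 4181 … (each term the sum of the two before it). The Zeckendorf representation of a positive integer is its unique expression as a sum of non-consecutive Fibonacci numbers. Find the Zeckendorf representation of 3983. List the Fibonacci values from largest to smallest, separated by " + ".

2584 + 987 + 377 + 34 + 1

Greedy algorithm:
3983: greatest Fibonacci not exceeding it is 2584, leaving 1399
1399: greatest Fibonacci not exceeding it is 987, leaving 412
412: greatest Fibonacci not exceeding it is 377, leaving 35
35: greatest Fibonacci not exceeding it is 34, leaving 1
1: greatest Fibonacci not exceeding it is 1, leaving 0
So 3983 = 2584 + 987 + 377 + 34 + 1, with no two terms consecutive in the sequence.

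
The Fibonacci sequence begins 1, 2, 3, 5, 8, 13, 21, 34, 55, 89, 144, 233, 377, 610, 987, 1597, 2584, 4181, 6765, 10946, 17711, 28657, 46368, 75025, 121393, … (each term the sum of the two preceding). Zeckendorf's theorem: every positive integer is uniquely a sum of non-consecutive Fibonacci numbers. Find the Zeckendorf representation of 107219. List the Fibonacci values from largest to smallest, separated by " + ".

Repeatedly subtract the largest Fibonacci number that fits:
107219 − 75025 = 32194
32194 − 28657 = 3537
3537 − 2584 = 953
953 − 610 = 343
343 − 233 = 110
110 − 89 = 21
21 − 21 = 0
So 107219 = 75025 + 28657 + 2584 + 610 + 233 + 89 + 21, with no two terms consecutive in the sequence.

75025 + 28657 + 2584 + 610 + 233 + 89 + 21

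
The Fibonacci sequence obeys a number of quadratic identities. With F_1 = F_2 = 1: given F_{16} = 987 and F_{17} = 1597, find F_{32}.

By the doubling identity F_{2k} = F_k(2F_{k+1} − F_k): F_{32} = 987·(2·1597 − 987) = 987·2207 = 2178309.

2178309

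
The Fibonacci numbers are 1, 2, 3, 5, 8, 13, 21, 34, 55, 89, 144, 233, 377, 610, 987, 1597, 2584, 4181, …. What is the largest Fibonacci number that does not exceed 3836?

2584 ≤ 3836 < 4181, so the largest Fibonacci number not exceeding 3836 is 2584.

2584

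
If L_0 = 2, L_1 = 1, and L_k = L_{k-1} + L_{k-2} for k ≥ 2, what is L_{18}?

Iterating the recurrence up to L_{13} = 521 and L_{12} = 322:
L_{14} = L_{13} + L_{12} = 521 + 322 = 843
L_{15} = L_{14} + L_{13} = 843 + 521 = 1364
L_{16} = L_{15} + L_{14} = 1364 + 843 = 2207
L_{17} = L_{16} + L_{15} = 2207 + 1364 = 3571
L_{18} = L_{17} + L_{16} = 3571 + 2207 = 5778

5778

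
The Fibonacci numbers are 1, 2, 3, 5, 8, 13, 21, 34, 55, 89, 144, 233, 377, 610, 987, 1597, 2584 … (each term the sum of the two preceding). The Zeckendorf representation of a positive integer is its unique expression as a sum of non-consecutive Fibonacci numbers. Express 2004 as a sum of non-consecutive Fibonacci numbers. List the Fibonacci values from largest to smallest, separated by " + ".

Repeatedly subtract the largest Fibonacci number that fits:
take 1597 (≤ 2004); 2004 − 1597 = 407
take 377 (≤ 407); 407 − 377 = 30
take 21 (≤ 30); 30 − 21 = 9
take 8 (≤ 9); 9 − 8 = 1
take 1 (≤ 1); 1 − 1 = 0
So 2004 = 1597 + 377 + 21 + 8 + 1, with no two terms consecutive in the sequence.

1597 + 377 + 21 + 8 + 1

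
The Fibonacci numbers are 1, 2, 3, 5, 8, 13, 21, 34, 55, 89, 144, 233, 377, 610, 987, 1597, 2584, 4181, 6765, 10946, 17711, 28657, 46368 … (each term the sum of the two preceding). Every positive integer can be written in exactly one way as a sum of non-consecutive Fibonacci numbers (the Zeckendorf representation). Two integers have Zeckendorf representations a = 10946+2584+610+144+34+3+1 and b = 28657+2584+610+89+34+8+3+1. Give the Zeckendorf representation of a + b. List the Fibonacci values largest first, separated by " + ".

28657 + 10946 + 4181 + 1597 + 610 + 233 + 55 + 21 + 8

The two numbers are 14322 and 31986, so their sum is 46308.
Greedily peel off the largest Fibonacci term at each step:
46308: greatest Fibonacci not exceeding it is 28657, leaving 17651
17651: greatest Fibonacci not exceeding it is 10946, leaving 6705
6705: greatest Fibonacci not exceeding it is 4181, leaving 2524
2524: greatest Fibonacci not exceeding it is 1597, leaving 927
927: greatest Fibonacci not exceeding it is 610, leaving 317
317: greatest Fibonacci not exceeding it is 233, leaving 84
84: greatest Fibonacci not exceeding it is 55, leaving 29
29: greatest Fibonacci not exceeding it is 21, leaving 8
8: greatest Fibonacci not exceeding it is 8, leaving 0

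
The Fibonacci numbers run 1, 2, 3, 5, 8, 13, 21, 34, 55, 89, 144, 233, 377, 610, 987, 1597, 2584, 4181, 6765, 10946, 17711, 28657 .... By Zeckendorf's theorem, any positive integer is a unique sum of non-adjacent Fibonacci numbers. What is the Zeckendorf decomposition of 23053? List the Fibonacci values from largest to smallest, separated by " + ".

17711 + 4181 + 987 + 144 + 21 + 8 + 1

largest Fibonacci ≤ 23053 is 17711; 23053 − 17711 = 5342
largest Fibonacci ≤ 5342 is 4181; 5342 − 4181 = 1161
largest Fibonacci ≤ 1161 is 987; 1161 − 987 = 174
largest Fibonacci ≤ 174 is 144; 174 − 144 = 30
largest Fibonacci ≤ 30 is 21; 30 − 21 = 9
largest Fibonacci ≤ 9 is 8; 9 − 8 = 1
largest Fibonacci ≤ 1 is 1; 1 − 1 = 0
So 23053 = 17711 + 4181 + 987 + 144 + 21 + 8 + 1, with no two terms consecutive in the sequence.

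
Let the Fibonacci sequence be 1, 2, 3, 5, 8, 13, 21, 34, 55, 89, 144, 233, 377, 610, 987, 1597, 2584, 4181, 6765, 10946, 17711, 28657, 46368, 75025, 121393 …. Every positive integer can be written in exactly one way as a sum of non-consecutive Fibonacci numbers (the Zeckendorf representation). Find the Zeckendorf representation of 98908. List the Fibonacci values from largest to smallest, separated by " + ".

75025 + 17711 + 4181 + 1597 + 377 + 13 + 3 + 1

subtract 75025 from 98908: 23883 remains
subtract 17711 from 23883: 6172 remains
subtract 4181 from 6172: 1991 remains
subtract 1597 from 1991: 394 remains
subtract 377 from 394: 17 remains
subtract 13 from 17: 4 remains
subtract 3 from 4: 1 remains
subtract 1 from 1: 0 remains
So 98908 = 75025 + 17711 + 4181 + 1597 + 377 + 13 + 3 + 1, with no two terms consecutive in the sequence.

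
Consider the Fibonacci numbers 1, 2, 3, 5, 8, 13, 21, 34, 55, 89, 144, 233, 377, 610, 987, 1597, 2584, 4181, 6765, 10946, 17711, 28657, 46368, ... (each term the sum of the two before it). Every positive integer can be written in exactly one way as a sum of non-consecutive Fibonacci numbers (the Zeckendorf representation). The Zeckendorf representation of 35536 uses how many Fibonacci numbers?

Repeatedly subtract the largest Fibonacci number that fits:
35536 − 28657 = 6879
6879 − 6765 = 114
114 − 89 = 25
25 − 21 = 4
4 − 3 = 1
1 − 1 = 0
35536 = 28657 + 6765 + 89 + 21 + 3 + 1, which has 6 terms.

6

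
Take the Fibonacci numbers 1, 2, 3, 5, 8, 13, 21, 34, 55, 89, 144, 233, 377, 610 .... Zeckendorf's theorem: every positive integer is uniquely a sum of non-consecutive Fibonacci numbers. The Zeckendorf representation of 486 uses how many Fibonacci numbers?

5

Repeatedly subtract the largest Fibonacci number that fits:
486 − 377 = 109
109 − 89 = 20
20 − 13 = 7
7 − 5 = 2
2 − 2 = 0
486 = 377 + 89 + 13 + 5 + 2, which has 5 terms.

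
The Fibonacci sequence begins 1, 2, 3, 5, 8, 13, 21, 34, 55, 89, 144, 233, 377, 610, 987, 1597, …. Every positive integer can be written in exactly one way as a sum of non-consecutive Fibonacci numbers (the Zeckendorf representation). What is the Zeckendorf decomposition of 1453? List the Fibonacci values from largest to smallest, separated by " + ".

987 + 377 + 89

Repeatedly subtract the largest Fibonacci number that fits:
1453 − 987 = 466
466 − 377 = 89
89 − 89 = 0
So 1453 = 987 + 377 + 89, with no two terms consecutive in the sequence.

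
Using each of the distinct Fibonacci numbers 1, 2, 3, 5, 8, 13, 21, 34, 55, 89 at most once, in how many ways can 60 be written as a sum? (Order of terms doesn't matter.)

Starting from the Zeckendorf form and repeatedly splitting a term F_k into F_{k−1} + F_{k−2} (when neither is already used) reaches every representation.
60 = 55+5 = 55+3+2 = 34+21+5 = 34+21+3+2 = … (2 more), for 6 in all.

6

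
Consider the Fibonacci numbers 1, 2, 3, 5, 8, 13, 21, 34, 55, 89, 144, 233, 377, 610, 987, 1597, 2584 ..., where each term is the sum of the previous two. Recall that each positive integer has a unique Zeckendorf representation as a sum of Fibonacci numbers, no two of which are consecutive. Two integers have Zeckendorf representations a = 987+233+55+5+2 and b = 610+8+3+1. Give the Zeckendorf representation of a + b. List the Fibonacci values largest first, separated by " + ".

The two numbers are 1282 and 622, so their sum is 1904.
take 1597 (≤ 1904); 1904 − 1597 = 307
take 233 (≤ 307); 307 − 233 = 74
take 55 (≤ 74); 74 − 55 = 19
take 13 (≤ 19); 19 − 13 = 6
take 5 (≤ 6); 6 − 5 = 1
take 1 (≤ 1); 1 − 1 = 0

1597 + 233 + 55 + 13 + 5 + 1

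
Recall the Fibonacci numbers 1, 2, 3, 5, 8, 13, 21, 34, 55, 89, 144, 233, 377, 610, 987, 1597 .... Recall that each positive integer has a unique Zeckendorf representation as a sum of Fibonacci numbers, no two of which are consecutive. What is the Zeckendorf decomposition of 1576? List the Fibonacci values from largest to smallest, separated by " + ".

Greedily peel off the largest Fibonacci term at each step:
1576: greatest Fibonacci not exceeding it is 987, leaving 589
589: greatest Fibonacci not exceeding it is 377, leaving 212
212: greatest Fibonacci not exceeding it is 144, leaving 68
68: greatest Fibonacci not exceeding it is 55, leaving 13
13: greatest Fibonacci not exceeding it is 13, leaving 0
So 1576 = 987 + 377 + 144 + 55 + 13, with no two terms consecutive in the sequence.

987 + 377 + 144 + 55 + 13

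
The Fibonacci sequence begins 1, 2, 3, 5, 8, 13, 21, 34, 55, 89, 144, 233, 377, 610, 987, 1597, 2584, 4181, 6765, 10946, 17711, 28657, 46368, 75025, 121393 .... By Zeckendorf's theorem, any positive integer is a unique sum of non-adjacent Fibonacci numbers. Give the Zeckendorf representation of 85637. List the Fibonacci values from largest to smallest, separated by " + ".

75025 + 6765 + 2584 + 987 + 233 + 34 + 8 + 1

Greedy algorithm:
75025 ≤ 85637 < 121393, so take 75025; remainder 10612
6765 ≤ 10612 < 10946, so take 6765; remainder 3847
2584 ≤ 3847 < 4181, so take 2584; remainder 1263
987 ≤ 1263 < 1597, so take 987; remainder 276
233 ≤ 276 < 377, so take 233; remainder 43
34 ≤ 43 < 55, so take 34; remainder 9
8 ≤ 9 < 13, so take 8; remainder 1
1 ≤ 1 < 2, so take 1; remainder 0
So 85637 = 75025 + 6765 + 2584 + 987 + 233 + 34 + 8 + 1, with no two terms consecutive in the sequence.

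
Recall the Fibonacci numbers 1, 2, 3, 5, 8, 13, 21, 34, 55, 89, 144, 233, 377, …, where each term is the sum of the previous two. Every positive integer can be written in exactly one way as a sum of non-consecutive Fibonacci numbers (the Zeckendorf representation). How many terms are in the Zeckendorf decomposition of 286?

Greedy algorithm:
286: greatest Fibonacci not exceeding it is 233, leaving 53
53: greatest Fibonacci not exceeding it is 34, leaving 19
19: greatest Fibonacci not exceeding it is 13, leaving 6
6: greatest Fibonacci not exceeding it is 5, leaving 1
1: greatest Fibonacci not exceeding it is 1, leaving 0
286 = 233 + 34 + 13 + 5 + 1, which has 5 terms.

5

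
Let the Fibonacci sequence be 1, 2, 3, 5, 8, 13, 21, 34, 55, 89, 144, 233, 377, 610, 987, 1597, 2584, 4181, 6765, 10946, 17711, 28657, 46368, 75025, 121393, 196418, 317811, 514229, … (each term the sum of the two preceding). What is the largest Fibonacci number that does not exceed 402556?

317811 ≤ 402556 < 514229, so the largest Fibonacci number not exceeding 402556 is 317811.

317811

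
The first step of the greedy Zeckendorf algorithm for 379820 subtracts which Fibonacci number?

317811

317811 ≤ 379820 < 514229, so the largest Fibonacci number not exceeding 379820 is 317811.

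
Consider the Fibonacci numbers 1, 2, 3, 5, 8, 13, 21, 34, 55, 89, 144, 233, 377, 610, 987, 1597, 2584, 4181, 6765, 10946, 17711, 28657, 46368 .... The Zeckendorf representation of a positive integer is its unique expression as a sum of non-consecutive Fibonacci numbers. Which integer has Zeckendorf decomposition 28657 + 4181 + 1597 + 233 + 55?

28657 + 4181 + 1597 + 233 + 55 = 34723.

34723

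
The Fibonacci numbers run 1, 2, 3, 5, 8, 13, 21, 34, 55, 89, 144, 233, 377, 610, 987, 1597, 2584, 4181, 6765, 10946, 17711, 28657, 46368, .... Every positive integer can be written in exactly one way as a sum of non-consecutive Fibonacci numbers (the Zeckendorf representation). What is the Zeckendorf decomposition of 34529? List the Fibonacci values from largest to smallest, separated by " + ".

subtract 28657 from 34529: 5872 remains
subtract 4181 from 5872: 1691 remains
subtract 1597 from 1691: 94 remains
subtract 89 from 94: 5 remains
subtract 5 from 5: 0 remains
So 34529 = 28657 + 4181 + 1597 + 89 + 5, with no two terms consecutive in the sequence.

28657 + 4181 + 1597 + 89 + 5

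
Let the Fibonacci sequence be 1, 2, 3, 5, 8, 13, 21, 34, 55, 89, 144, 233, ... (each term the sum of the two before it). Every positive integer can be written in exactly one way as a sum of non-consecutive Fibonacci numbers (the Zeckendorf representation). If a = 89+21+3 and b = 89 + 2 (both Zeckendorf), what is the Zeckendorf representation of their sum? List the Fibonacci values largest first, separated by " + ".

144 + 55 + 5

The two numbers are 113 and 91, so their sum is 204.
Greedily peel off the largest Fibonacci term at each step:
largest Fibonacci ≤ 204 is 144; 204 − 144 = 60
largest Fibonacci ≤ 60 is 55; 60 − 55 = 5
largest Fibonacci ≤ 5 is 5; 5 − 5 = 0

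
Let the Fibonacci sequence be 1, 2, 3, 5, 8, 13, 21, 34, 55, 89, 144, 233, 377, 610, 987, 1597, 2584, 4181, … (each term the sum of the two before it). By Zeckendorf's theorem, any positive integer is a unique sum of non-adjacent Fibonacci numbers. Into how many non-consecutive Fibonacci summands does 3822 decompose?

take 2584 (≤ 3822); 3822 − 2584 = 1238
take 987 (≤ 1238); 1238 − 987 = 251
take 233 (≤ 251); 251 − 233 = 18
take 13 (≤ 18); 18 − 13 = 5
take 5 (≤ 5); 5 − 5 = 0
3822 = 2584 + 987 + 233 + 13 + 5, which has 5 terms.

5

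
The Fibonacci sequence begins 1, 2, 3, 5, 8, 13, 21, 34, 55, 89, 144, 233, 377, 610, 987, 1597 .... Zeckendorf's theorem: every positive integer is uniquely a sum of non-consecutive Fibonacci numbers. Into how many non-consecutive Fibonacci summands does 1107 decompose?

1107 − 987 = 120
120 − 89 = 31
31 − 21 = 10
10 − 8 = 2
2 − 2 = 0
1107 = 987 + 89 + 21 + 8 + 2, which has 5 terms.

5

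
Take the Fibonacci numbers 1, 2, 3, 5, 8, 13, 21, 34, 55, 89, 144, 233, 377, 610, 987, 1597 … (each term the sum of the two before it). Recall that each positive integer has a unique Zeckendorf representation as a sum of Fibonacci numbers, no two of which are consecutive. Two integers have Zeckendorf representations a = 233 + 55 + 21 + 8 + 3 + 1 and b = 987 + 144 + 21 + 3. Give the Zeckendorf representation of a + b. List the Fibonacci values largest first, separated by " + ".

987 + 377 + 89 + 21 + 2

The two numbers are 321 and 1155, so their sum is 1476.
Repeatedly subtract the largest Fibonacci number that fits:
1476 − 987 = 489
489 − 377 = 112
112 − 89 = 23
23 − 21 = 2
2 − 2 = 0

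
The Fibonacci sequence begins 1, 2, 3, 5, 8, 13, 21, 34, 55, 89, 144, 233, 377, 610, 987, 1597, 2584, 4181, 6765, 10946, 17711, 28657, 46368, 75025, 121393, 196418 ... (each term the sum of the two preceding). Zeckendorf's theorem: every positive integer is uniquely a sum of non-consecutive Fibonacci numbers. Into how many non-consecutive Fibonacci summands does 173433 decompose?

subtract 121393 from 173433: 52040 remains
subtract 46368 from 52040: 5672 remains
subtract 4181 from 5672: 1491 remains
subtract 987 from 1491: 504 remains
subtract 377 from 504: 127 remains
subtract 89 from 127: 38 remains
subtract 34 from 38: 4 remains
subtract 3 from 4: 1 remains
subtract 1 from 1: 0 remains
173433 = 121393 + 46368 + 4181 + 987 + 377 + 89 + 34 + 3 + 1, which has 9 terms.

9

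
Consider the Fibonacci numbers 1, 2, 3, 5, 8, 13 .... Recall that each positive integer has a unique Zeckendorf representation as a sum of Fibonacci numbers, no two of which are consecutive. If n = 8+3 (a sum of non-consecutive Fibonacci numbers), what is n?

11

8+3 = 11.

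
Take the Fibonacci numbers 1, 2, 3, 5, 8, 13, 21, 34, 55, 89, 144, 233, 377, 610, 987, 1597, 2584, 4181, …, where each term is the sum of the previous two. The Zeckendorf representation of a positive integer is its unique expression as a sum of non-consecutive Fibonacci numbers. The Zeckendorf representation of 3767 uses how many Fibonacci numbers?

6

Greedily peel off the largest Fibonacci term at each step:
3767 − 2584 = 1183
1183 − 987 = 196
196 − 144 = 52
52 − 34 = 18
18 − 13 = 5
5 − 5 = 0
3767 = 2584 + 987 + 144 + 34 + 13 + 5, which has 6 terms.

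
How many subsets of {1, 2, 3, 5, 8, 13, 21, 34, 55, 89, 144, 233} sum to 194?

194 = 144+34+13+3 = 144+34+13+2+1 = 144+34+8+5+3 = 89+55+34+13+3 = 144+34+8+5+2+1 = … (7 more), for 12 in all.

12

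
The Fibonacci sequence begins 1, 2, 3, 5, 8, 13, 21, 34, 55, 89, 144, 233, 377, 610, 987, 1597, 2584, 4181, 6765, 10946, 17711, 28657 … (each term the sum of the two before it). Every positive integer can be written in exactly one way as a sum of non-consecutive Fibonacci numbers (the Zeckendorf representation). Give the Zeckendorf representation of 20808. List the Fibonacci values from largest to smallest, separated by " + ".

subtract 17711 from 20808: 3097 remains
subtract 2584 from 3097: 513 remains
subtract 377 from 513: 136 remains
subtract 89 from 136: 47 remains
subtract 34 from 47: 13 remains
subtract 13 from 13: 0 remains
So 20808 = 17711 + 2584 + 377 + 89 + 34 + 13, with no two terms consecutive in the sequence.

17711 + 2584 + 377 + 89 + 34 + 13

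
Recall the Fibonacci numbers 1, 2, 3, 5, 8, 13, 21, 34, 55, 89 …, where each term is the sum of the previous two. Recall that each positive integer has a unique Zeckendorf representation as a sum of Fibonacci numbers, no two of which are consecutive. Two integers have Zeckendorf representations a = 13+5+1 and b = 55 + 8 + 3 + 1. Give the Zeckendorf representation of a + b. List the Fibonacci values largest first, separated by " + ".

55 + 21 + 8 + 2

The two numbers are 19 and 67, so their sum is 86.
86: greatest Fibonacci not exceeding it is 55, leaving 31
31: greatest Fibonacci not exceeding it is 21, leaving 10
10: greatest Fibonacci not exceeding it is 8, leaving 2
2: greatest Fibonacci not exceeding it is 2, leaving 0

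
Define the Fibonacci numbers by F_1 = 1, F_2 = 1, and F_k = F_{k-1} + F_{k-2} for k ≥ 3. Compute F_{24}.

Iterating the recurrence up to F_{19} = 4181 and F_{18} = 2584:
F_{20} = F_{19} + F_{18} = 4181 + 2584 = 6765
F_{21} = F_{20} + F_{19} = 6765 + 4181 = 10946
F_{22} = F_{21} + F_{20} = 10946 + 6765 = 17711
F_{23} = F_{22} + F_{21} = 17711 + 10946 = 28657
F_{24} = F_{23} + F_{22} = 28657 + 17711 = 46368

46368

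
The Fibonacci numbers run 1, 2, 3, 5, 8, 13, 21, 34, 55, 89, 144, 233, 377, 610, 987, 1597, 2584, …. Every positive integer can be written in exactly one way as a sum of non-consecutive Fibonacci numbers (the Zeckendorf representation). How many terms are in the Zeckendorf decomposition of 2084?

Repeatedly subtract the largest Fibonacci number that fits:
1597 ≤ 2084 < 2584, so take 1597; remainder 487
377 ≤ 487 < 610, so take 377; remainder 110
89 ≤ 110 < 144, so take 89; remainder 21
21 ≤ 21 < 34, so take 21; remainder 0
2084 = 1597 + 377 + 89 + 21, which has 4 terms.

4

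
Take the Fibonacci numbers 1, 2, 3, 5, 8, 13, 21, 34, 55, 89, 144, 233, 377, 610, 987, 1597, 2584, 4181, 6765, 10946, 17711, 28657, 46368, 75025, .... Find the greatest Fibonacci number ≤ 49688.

46368

46368 ≤ 49688 < 75025, so the largest Fibonacci number not exceeding 49688 is 46368.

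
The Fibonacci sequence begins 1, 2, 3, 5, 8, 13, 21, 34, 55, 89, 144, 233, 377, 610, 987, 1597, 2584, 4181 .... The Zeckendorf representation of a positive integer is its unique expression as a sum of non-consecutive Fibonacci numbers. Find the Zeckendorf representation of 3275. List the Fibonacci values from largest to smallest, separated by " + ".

2584 ≤ 3275 < 4181, so take 2584; remainder 691
610 ≤ 691 < 987, so take 610; remainder 81
55 ≤ 81 < 89, so take 55; remainder 26
21 ≤ 26 < 34, so take 21; remainder 5
5 ≤ 5 < 8, so take 5; remainder 0
So 3275 = 2584 + 610 + 55 + 21 + 5, with no two terms consecutive in the sequence.

2584 + 610 + 55 + 21 + 5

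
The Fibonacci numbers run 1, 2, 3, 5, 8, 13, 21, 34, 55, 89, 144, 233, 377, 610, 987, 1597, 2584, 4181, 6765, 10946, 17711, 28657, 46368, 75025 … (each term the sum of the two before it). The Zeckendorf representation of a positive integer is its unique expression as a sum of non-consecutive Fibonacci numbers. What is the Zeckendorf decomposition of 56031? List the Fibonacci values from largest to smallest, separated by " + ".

56031 − 46368 = 9663
9663 − 6765 = 2898
2898 − 2584 = 314
314 − 233 = 81
81 − 55 = 26
26 − 21 = 5
5 − 5 = 0
So 56031 = 46368 + 6765 + 2584 + 233 + 55 + 21 + 5, with no two terms consecutive in the sequence.

46368 + 6765 + 2584 + 233 + 55 + 21 + 5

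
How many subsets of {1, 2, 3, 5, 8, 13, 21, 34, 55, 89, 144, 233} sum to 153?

7

153 = 144+8+1 = 144+5+3+1 = 89+55+8+1 = 89+55+5+3+1 = 89+34+21+8+1 = … (2 more), for 7 in all.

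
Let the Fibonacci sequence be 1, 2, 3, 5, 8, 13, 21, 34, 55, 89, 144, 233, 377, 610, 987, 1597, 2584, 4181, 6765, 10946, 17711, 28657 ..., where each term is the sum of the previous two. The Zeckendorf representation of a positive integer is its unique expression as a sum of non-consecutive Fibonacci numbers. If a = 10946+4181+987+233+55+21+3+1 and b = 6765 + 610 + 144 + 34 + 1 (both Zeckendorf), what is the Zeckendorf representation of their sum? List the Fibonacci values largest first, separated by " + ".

17711 + 4181 + 1597 + 377 + 89 + 21 + 5

The two numbers are 16427 and 7554, so their sum is 23981.
Greedy algorithm:
take 17711 (≤ 23981); 23981 − 17711 = 6270
take 4181 (≤ 6270); 6270 − 4181 = 2089
take 1597 (≤ 2089); 2089 − 1597 = 492
take 377 (≤ 492); 492 − 377 = 115
take 89 (≤ 115); 115 − 89 = 26
take 21 (≤ 26); 26 − 21 = 5
take 5 (≤ 5); 5 − 5 = 0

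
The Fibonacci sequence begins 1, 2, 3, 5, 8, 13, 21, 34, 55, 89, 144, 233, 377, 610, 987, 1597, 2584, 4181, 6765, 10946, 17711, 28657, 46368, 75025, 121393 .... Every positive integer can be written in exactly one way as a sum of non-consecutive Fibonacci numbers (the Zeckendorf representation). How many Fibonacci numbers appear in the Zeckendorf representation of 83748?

83748 − 75025 = 8723
8723 − 6765 = 1958
1958 − 1597 = 361
361 − 233 = 128
128 − 89 = 39
39 − 34 = 5
5 − 5 = 0
83748 = 75025 + 6765 + 1597 + 233 + 89 + 34 + 5, which has 7 terms.

7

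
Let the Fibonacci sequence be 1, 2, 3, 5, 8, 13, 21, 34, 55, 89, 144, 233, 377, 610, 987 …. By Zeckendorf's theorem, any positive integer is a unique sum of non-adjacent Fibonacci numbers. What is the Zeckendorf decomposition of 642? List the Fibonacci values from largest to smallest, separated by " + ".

Greedily peel off the largest Fibonacci term at each step:
take 610 (≤ 642); 642 − 610 = 32
take 21 (≤ 32); 32 − 21 = 11
take 8 (≤ 11); 11 − 8 = 3
take 3 (≤ 3); 3 − 3 = 0
So 642 = 610 + 21 + 8 + 3, with no two terms consecutive in the sequence.

610 + 21 + 8 + 3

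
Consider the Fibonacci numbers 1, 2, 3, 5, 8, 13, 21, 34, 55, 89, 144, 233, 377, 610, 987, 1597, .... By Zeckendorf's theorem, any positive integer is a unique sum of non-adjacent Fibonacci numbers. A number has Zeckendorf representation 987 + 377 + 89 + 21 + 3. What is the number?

987 + 377 + 89 + 21 + 3 = 1477.

1477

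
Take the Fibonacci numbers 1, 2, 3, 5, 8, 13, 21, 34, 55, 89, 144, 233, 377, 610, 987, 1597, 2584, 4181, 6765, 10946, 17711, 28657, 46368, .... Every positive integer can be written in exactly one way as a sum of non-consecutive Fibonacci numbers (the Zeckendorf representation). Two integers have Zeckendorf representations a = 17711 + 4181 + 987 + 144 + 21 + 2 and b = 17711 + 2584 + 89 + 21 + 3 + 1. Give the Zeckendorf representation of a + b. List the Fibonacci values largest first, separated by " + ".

28657 + 10946 + 2584 + 987 + 233 + 34 + 13 + 1

The two numbers are 23046 and 20409, so their sum is 43455.
largest Fibonacci ≤ 43455 is 28657; 43455 − 28657 = 14798
largest Fibonacci ≤ 14798 is 10946; 14798 − 10946 = 3852
largest Fibonacci ≤ 3852 is 2584; 3852 − 2584 = 1268
largest Fibonacci ≤ 1268 is 987; 1268 − 987 = 281
largest Fibonacci ≤ 281 is 233; 281 − 233 = 48
largest Fibonacci ≤ 48 is 34; 48 − 34 = 14
largest Fibonacci ≤ 14 is 13; 14 − 13 = 1
largest Fibonacci ≤ 1 is 1; 1 − 1 = 0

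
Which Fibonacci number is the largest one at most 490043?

317811

317811 ≤ 490043 < 514229, so the largest Fibonacci number not exceeding 490043 is 317811.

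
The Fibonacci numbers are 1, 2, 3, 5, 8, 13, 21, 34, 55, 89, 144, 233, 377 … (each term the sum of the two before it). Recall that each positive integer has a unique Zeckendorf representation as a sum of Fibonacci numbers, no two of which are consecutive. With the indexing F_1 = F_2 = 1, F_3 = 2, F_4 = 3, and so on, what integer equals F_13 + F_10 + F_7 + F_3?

F_13 + F_10 + F_7 + F_3 = 233 + 55 + 13 + 2 = 303.

303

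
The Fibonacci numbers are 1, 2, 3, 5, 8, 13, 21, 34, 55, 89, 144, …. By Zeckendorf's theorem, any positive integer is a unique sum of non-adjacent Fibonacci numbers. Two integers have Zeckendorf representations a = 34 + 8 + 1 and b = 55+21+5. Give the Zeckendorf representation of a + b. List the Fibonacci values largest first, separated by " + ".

89 + 34 + 1

The two numbers are 43 and 81, so their sum is 124.
Greedily peel off the largest Fibonacci term at each step:
largest Fibonacci ≤ 124 is 89; 124 − 89 = 35
largest Fibonacci ≤ 35 is 34; 35 − 34 = 1
largest Fibonacci ≤ 1 is 1; 1 − 1 = 0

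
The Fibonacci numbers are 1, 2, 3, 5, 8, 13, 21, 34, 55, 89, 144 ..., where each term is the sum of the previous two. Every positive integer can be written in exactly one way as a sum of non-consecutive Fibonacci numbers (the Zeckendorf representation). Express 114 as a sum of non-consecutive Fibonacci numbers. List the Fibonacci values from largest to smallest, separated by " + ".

largest Fibonacci ≤ 114 is 89; 114 − 89 = 25
largest Fibonacci ≤ 25 is 21; 25 − 21 = 4
largest Fibonacci ≤ 4 is 3; 4 − 3 = 1
largest Fibonacci ≤ 1 is 1; 1 − 1 = 0
So 114 = 89 + 21 + 3 + 1, with no two terms consecutive in the sequence.

89 + 21 + 3 + 1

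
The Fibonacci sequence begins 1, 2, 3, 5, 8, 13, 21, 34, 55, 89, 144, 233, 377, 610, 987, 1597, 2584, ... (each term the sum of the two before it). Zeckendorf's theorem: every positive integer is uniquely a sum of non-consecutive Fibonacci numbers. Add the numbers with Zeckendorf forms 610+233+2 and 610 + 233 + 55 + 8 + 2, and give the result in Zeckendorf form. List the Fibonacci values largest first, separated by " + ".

The two numbers are 845 and 908, so their sum is 1753.
Repeatedly subtract the largest Fibonacci number that fits:
1597 ≤ 1753 < 2584, so take 1597; remainder 156
144 ≤ 156 < 233, so take 144; remainder 12
8 ≤ 12 < 13, so take 8; remainder 4
3 ≤ 4 < 5, so take 3; remainder 1
1 ≤ 1 < 2, so take 1; remainder 0

1597 + 144 + 8 + 3 + 1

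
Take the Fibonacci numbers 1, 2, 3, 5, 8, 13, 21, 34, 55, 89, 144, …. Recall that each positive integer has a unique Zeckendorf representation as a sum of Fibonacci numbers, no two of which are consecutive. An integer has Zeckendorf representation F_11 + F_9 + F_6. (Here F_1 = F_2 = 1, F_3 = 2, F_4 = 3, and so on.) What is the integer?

131

F_11 + F_9 + F_6 = 89 + 34 + 8 = 131.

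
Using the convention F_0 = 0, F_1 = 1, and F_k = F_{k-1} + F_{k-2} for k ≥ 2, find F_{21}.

10946

Iterating the recurrence up to F_{13} = 233 and F_{12} = 144:
F_{14} = F_{13} + F_{12} = 233 + 144 = 377
F_{15} = F_{14} + F_{13} = 377 + 233 = 610
F_{16} = F_{15} + F_{14} = 610 + 377 = 987
F_{17} = F_{16} + F_{15} = 987 + 610 = 1597
F_{18} = F_{17} + F_{16} = 1597 + 987 = 2584
F_{19} = F_{18} + F_{17} = 2584 + 1597 = 4181
F_{20} = F_{19} + F_{18} = 4181 + 2584 = 6765
F_{21} = F_{20} + F_{19} = 6765 + 4181 = 10946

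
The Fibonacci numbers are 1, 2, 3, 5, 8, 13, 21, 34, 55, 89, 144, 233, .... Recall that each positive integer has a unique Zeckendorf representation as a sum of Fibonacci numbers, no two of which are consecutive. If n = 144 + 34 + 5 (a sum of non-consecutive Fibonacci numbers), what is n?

144 + 34 + 5 = 183.

183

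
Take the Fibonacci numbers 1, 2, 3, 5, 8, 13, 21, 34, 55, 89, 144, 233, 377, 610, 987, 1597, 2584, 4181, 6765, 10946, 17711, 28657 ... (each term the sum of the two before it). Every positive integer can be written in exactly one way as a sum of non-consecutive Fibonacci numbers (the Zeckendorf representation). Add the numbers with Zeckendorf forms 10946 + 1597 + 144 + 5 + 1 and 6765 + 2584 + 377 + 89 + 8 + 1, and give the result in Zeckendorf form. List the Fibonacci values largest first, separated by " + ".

The two numbers are 12693 and 9824, so their sum is 22517.
Greedily peel off the largest Fibonacci term at each step:
subtract 17711 from 22517: 4806 remains
subtract 4181 from 4806: 625 remains
subtract 610 from 625: 15 remains
subtract 13 from 15: 2 remains
subtract 2 from 2: 0 remains

17711 + 4181 + 610 + 13 + 2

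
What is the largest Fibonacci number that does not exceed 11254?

10946

10946 ≤ 11254 < 17711, so the largest Fibonacci number not exceeding 11254 is 10946.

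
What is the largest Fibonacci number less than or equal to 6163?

4181

4181 ≤ 6163 < 6765, so the largest Fibonacci number not exceeding 6163 is 4181.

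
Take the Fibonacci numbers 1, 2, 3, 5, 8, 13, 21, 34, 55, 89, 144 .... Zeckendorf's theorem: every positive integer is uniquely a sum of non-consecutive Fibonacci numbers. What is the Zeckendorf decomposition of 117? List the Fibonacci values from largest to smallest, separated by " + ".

89 + 21 + 5 + 2

Greedy algorithm:
largest Fibonacci ≤ 117 is 89; 117 − 89 = 28
largest Fibonacci ≤ 28 is 21; 28 − 21 = 7
largest Fibonacci ≤ 7 is 5; 7 − 5 = 2
largest Fibonacci ≤ 2 is 2; 2 − 2 = 0
So 117 = 89 + 21 + 5 + 2, with no two terms consecutive in the sequence.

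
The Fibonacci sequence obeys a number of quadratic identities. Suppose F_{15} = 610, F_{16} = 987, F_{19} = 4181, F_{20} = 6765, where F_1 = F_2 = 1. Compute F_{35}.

By the addition formula F_{m+n} = F_m F_{n+1} + F_{m−1} F_n with m=20, n=15: F_{35} = 6765·987 + 4181·610 = 6677055 + 2550410 = 9227465.

9227465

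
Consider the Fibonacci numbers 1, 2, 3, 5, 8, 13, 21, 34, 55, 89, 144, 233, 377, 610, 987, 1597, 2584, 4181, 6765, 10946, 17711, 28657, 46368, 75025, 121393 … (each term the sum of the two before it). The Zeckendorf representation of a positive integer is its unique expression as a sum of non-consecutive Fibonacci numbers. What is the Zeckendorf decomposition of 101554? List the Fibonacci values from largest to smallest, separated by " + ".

101554 − 75025 = 26529
26529 − 17711 = 8818
8818 − 6765 = 2053
2053 − 1597 = 456
456 − 377 = 79
79 − 55 = 24
24 − 21 = 3
3 − 3 = 0
So 101554 = 75025 + 17711 + 6765 + 1597 + 377 + 55 + 21 + 3, with no two terms consecutive in the sequence.

75025 + 17711 + 6765 + 1597 + 377 + 55 + 21 + 3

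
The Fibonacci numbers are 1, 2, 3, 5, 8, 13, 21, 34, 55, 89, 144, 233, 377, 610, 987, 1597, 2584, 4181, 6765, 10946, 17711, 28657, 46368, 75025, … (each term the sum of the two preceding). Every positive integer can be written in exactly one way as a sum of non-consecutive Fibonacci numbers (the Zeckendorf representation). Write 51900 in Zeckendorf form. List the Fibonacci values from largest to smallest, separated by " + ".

46368 + 4181 + 987 + 233 + 89 + 34 + 8

46368 ≤ 51900 < 75025, so take 46368; remainder 5532
4181 ≤ 5532 < 6765, so take 4181; remainder 1351
987 ≤ 1351 < 1597, so take 987; remainder 364
233 ≤ 364 < 377, so take 233; remainder 131
89 ≤ 131 < 144, so take 89; remainder 42
34 ≤ 42 < 55, so take 34; remainder 8
8 ≤ 8 < 13, so take 8; remainder 0
So 51900 = 46368 + 4181 + 987 + 233 + 89 + 34 + 8, with no two terms consecutive in the sequence.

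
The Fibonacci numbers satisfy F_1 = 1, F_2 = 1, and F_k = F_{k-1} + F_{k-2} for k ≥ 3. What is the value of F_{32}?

Iterating the recurrence up to F_{24} = 46368 and F_{23} = 28657:
F_{25} = F_{24} + F_{23} = 46368 + 28657 = 75025
F_{26} = F_{25} + F_{24} = 75025 + 46368 = 121393
F_{27} = F_{26} + F_{25} = 121393 + 75025 = 196418
F_{28} = F_{27} + F_{26} = 196418 + 121393 = 317811
F_{29} = F_{28} + F_{27} = 317811 + 196418 = 514229
F_{30} = F_{29} + F_{28} = 514229 + 317811 = 832040
F_{31} = F_{30} + F_{29} = 832040 + 514229 = 1346269
F_{32} = F_{31} + F_{30} = 1346269 + 832040 = 2178309

2178309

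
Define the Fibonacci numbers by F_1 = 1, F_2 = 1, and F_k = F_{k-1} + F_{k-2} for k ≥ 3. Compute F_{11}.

Iterating the recurrence up to F_{7} = 13 and F_{6} = 8:
F_{8} = F_{7} + F_{6} = 13 + 8 = 21
F_{9} = F_{8} + F_{7} = 21 + 13 = 34
F_{10} = F_{9} + F_{8} = 34 + 21 = 55
F_{11} = F_{10} + F_{9} = 55 + 34 = 89

89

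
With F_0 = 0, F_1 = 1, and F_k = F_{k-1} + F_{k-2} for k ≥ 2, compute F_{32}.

Iterating the recurrence up to F_{27} = 196418 and F_{26} = 121393:
F_{28} = F_{27} + F_{26} = 196418 + 121393 = 317811
F_{29} = F_{28} + F_{27} = 317811 + 196418 = 514229
F_{30} = F_{29} + F_{28} = 514229 + 317811 = 832040
F_{31} = F_{30} + F_{29} = 832040 + 514229 = 1346269
F_{32} = F_{31} + F_{30} = 1346269 + 832040 = 2178309

2178309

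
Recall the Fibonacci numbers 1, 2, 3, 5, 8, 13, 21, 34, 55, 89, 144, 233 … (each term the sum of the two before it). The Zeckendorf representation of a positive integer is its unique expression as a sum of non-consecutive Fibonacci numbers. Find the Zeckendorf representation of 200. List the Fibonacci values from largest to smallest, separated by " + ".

144 + 55 + 1

Greedy algorithm:
subtract 144 from 200: 56 remains
subtract 55 from 56: 1 remains
subtract 1 from 1: 0 remains
So 200 = 144 + 55 + 1, with no two terms consecutive in the sequence.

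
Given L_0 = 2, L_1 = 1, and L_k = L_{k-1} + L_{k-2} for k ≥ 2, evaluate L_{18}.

Iterating the recurrence up to L_{11} = 199 and L_{10} = 123:
L_{12} = L_{11} + L_{10} = 199 + 123 = 322
L_{13} = L_{12} + L_{11} = 322 + 199 = 521
L_{14} = L_{13} + L_{12} = 521 + 322 = 843
L_{15} = L_{14} + L_{13} = 843 + 521 = 1364
L_{16} = L_{15} + L_{14} = 1364 + 843 = 2207
L_{17} = L_{16} + L_{15} = 2207 + 1364 = 3571
L_{18} = L_{17} + L_{16} = 3571 + 2207 = 5778

5778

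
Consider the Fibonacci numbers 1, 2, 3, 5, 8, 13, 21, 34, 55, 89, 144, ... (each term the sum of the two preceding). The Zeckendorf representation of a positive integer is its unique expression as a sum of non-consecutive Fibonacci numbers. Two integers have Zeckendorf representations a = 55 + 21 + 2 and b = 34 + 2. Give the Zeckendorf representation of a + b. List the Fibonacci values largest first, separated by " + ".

89 + 21 + 3 + 1

The two numbers are 78 and 36, so their sum is 114.
subtract 89 from 114: 25 remains
subtract 21 from 25: 4 remains
subtract 3 from 4: 1 remains
subtract 1 from 1: 0 remains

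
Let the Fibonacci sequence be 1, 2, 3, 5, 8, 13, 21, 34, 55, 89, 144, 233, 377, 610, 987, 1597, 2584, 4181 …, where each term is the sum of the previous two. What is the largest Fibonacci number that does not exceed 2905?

2584 ≤ 2905 < 4181, so the largest Fibonacci number not exceeding 2905 is 2584.

2584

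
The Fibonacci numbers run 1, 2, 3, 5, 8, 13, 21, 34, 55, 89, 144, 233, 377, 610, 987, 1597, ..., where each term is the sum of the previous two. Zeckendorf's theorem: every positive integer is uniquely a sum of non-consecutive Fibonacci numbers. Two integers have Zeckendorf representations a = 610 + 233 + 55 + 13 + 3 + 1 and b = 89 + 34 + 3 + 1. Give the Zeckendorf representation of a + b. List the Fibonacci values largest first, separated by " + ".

987 + 55

The two numbers are 915 and 127, so their sum is 1042.
Repeatedly subtract the largest Fibonacci number that fits:
take 987 (≤ 1042); 1042 − 987 = 55
take 55 (≤ 55); 55 − 55 = 0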